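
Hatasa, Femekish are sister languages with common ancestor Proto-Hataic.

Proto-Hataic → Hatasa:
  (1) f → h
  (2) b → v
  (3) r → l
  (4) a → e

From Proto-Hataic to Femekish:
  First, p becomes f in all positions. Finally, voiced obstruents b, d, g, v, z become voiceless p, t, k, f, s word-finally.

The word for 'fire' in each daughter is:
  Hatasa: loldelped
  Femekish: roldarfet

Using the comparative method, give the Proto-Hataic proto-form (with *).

Position 6: Hatasa has l, Femekish has r. Femekish preserves r here (none of its changes turn any other segment into r), so the proto-segment is *r.
Position 5: Hatasa has e, Femekish has a. Femekish preserves a here (none of its changes turn any other segment into a), so the proto-segment is *a.
Position 7: Hatasa has p, Femekish has f. Hatasa preserves p here (none of its changes turn any other segment into p), so the proto-segment is *p.
Continuing position by position gives *roldarped; check it forward:
Hatasa: *roldarped
  roldarped (rule 1 does not apply)
  roldarped (rule 2 does not apply)
  roldarped → loldalped   [unconditioned shift]
  loldalped → loldelped   [vowel merger]
  giving Hatasa loldelped.
Femekish: *roldarped
  roldarped → roldarfed   [unconditioned shift]
  roldarfed → roldarfet   [final devoicing]
  giving Femekish roldarfet.
Only *roldarped yields all of Hatasa loldelped, Femekish roldarfet.

*roldarped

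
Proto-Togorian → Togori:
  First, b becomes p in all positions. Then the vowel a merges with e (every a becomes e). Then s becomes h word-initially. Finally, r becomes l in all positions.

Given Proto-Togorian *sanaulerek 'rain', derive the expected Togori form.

heneulelek

Togori: *sanaulerek
  sanaulerek (rule 1 does not apply)
  sanaulerek → seneulerek   [vowel merger]
  seneulerek → heneulerek   [debuccalisation]
  heneulerek → heneulelek   [unconditioned shift]
  giving Togori heneulelek.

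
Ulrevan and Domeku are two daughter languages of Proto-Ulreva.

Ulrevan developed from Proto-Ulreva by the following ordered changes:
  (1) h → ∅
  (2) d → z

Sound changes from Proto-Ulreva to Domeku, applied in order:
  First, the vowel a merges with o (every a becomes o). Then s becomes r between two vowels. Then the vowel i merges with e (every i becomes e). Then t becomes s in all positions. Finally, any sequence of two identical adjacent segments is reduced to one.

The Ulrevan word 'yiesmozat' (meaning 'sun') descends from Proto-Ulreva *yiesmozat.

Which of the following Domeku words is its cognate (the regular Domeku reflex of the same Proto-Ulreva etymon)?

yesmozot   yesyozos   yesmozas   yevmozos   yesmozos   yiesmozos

Domeku: start from *yiesmozat.
  rule 1 (vowel merger): yiesmozat → yiesmozot
  rule 2: no change — yiesmozot
  rule 3 (vowel merger): yiesmozot → yeesmozot
  rule 4 (unconditioned shift): yeesmozot → yeesmozos
  rule 5 (degemination): yeesmozos → yesmozos
  ⇒ Domeku yesmozos

yesmozos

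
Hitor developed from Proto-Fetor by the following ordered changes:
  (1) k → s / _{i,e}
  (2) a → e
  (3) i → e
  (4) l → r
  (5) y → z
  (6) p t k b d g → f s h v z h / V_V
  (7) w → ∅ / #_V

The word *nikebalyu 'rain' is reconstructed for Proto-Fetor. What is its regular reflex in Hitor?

Hitor: *nikebalyu > nisebalyu > nisebelyu > nesebelyu > neseberyu > neseberzu > neseverzu  (by palatalisation, vowel merger, vowel merger, unconditioned shift, unconditioned shift, intervocalic lenition)

neseverzu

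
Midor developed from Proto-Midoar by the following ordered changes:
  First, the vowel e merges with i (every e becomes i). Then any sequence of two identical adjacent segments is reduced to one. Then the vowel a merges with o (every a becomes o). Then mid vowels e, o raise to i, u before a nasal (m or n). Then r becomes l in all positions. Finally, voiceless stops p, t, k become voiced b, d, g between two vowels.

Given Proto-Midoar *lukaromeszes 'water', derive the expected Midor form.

lugolumiszis

Midor: *lukaromeszes
  lukaromeszes → lukaromiszis   [vowel merger]
  lukaromiszis (rule 2 does not apply)
  lukaromiszis → lukoromiszis   [vowel merger]
  lukoromiszis → lukorumiszis   [pre-nasal raising]
  lukorumiszis → lukolumiszis   [unconditioned shift]
  lukolumiszis → lugolumiszis   [intervocalic voicing]
  giving Midor lugolumiszis.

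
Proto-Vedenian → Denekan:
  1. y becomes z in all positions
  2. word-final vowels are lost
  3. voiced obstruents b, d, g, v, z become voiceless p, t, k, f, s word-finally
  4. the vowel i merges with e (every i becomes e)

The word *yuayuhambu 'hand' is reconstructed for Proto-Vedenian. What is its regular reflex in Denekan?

zuazuhamp

Denekan: start from *yuayuhambu.
  rule 1 (unconditioned shift): yuayuhambu → zuazuhambu
  rule 2 (apocope): zuazuhambu → zuazuhamb
  rule 3 (final devoicing): zuazuhamb → zuazuhamp
  rule 4: no change — zuazuhamp
  ⇒ Denekan zuazuhamp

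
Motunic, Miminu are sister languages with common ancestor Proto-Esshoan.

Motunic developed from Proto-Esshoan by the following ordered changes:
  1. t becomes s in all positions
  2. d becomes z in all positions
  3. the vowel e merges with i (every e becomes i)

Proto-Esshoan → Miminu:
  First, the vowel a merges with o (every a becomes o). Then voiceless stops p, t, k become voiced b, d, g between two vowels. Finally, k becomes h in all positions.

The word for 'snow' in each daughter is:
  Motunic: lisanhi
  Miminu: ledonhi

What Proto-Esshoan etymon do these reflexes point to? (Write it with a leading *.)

Position 3: Motunic has s, Miminu has d. Taking the neighbouring segments as reconstructed: Motunic s could go back to *t or *s; Miminu d could go back to *t or *d — the one source consistent with every daughter is *t.
Position 4: Motunic has a, Miminu has o. Motunic preserves a here (none of its changes turn any other segment into a), so the proto-segment is *a.
Continuing position by position gives *letanhi; check it forward:
Motunic: start from *letanhi.
  rule 1 (unconditioned shift): letanhi → lesanhi
  rule 2: no change — lesanhi
  rule 3 (vowel merger): lesanhi → lisanhi
  ⇒ Motunic lisanhi
Miminu: *letanhi > letonhi > ledonhi  (by vowel merger, intervocalic voicing)
*letanhi is the unique common source.

*letanhi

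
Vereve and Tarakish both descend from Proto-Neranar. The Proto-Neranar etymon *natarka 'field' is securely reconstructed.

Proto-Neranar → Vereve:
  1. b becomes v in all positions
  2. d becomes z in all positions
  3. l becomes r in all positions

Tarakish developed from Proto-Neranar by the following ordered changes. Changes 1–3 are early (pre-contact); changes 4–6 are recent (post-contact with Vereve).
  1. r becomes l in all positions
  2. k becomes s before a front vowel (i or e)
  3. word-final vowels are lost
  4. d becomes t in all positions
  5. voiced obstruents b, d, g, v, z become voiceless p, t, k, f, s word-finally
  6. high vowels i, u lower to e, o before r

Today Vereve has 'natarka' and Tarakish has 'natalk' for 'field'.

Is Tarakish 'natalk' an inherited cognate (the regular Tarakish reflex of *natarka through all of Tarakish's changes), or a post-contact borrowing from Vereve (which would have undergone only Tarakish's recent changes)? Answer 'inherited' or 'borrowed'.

inherited

If inherited, *natarka would pass through all of Tarakish's changes:
Tarakish: *natarka
  natarka → natalka   [unconditioned shift]
  natalka (rule 2 does not apply)
  natalka → natalk   [apocope]
  natalk (rule 4 does not apply)
  natalk (rule 5 does not apply)
  natalk (rule 6 does not apply)
  giving Tarakish natalk.
If borrowed from Vereve 'natarka' after the early changes, it would undergo only the recent ones:
  rule 4 (unconditioned shift): no change (natarka)
  rule 5 (final devoicing): no change (natarka)
  rule 6 (pre-rhotic lowering): no change (natarka)
  ⇒ as a loan: natarka
Tarakish 'natalk' matches the inherited outcome exactly, so it is an inherited cognate, not a loan.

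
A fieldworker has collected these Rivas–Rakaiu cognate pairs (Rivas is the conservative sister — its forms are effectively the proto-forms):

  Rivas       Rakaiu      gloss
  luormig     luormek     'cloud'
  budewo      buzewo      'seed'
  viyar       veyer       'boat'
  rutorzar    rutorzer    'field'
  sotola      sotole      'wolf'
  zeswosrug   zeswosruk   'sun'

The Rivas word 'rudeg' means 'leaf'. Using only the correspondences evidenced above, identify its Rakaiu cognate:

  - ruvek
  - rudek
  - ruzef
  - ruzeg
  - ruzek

ruzek

budewo ~ buzewo — Rivas d corresponds to Rakaiu z between vowels (before a front vowel).
luormig ~ luormek, zeswosrug ~ zeswosruk — Rivas g corresponds to Rakaiu k word-finally.
Applying these to Rivas 'rudeg':
  rudeg → ruzeg   (d→z between vowels (before a front vowel))
  ruzeg → ruzek   (g→k word-finally)
So the Rakaiu cognate is 'ruzek'.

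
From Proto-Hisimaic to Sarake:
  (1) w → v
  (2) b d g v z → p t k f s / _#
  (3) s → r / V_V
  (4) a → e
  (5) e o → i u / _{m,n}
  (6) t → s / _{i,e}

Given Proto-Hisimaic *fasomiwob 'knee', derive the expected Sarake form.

Sarake: *fasomiwob
  fasomiwob → fasomivob   [unconditioned shift]
  fasomivob → fasomivop   [final devoicing]
  fasomivop → faromivop   [rhotacism]
  faromivop → feromivop   [vowel merger]
  feromivop → ferumivop   [pre-nasal raising]
  ferumivop (rule 6 does not apply)
  giving Sarake ferumivop.

ferumivop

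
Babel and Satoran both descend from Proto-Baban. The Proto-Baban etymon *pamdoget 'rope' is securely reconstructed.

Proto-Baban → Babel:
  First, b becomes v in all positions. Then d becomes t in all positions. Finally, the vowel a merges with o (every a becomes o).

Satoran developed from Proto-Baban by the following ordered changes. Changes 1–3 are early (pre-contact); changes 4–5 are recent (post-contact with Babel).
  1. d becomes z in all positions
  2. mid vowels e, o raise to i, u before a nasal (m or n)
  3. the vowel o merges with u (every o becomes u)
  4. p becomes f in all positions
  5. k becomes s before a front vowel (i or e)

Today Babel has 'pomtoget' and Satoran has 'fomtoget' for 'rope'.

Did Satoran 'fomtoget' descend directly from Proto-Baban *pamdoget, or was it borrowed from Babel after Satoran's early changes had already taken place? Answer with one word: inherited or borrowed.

If inherited, *pamdoget would pass through all of Satoran's changes:
Satoran: *pamdoget
  pamdoget → pamzoget   [unconditioned shift]
  pamzoget (rule 2 does not apply)
  pamzoget → pamzuget   [vowel merger]
  pamzuget → famzuget   [unconditioned shift]
  famzuget (rule 5 does not apply)
  giving Satoran famzuget.
If borrowed from Babel 'pomtoget' after the early changes, it would undergo only the recent ones:
  rule 4 (unconditioned shift): pomtoget → fomtoget
  rule 5 (palatalisation): no change (fomtoget)
  ⇒ as a loan: fomtoget
Satoran 'fomtoget' matches the loan outcome 'fomtoget', not the inherited 'famzuget' — it skipped the early Satoran changes, so it was borrowed from Babel.

borrowed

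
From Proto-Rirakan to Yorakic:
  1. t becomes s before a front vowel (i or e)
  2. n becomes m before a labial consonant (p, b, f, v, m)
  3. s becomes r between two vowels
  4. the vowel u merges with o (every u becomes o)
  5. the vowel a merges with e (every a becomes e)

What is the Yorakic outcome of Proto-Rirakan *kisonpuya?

Yorakic: *kisonpuya
  kisonpuya (rule 1 does not apply)
  kisonpuya → kisompuya   [nasal place assimilation]
  kisompuya → kirompuya   [rhotacism]
  kirompuya → kirompoya   [vowel merger]
  kirompoya → kirompoye   [vowel merger]
  giving Yorakic kirompoye.

kirompoye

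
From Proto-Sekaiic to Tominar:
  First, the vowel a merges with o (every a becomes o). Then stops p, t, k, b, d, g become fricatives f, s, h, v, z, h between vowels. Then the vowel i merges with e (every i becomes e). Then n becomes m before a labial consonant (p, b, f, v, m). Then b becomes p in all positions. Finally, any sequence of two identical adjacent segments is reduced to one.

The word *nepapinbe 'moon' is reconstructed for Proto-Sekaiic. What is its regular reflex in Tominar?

nefofempe

Tominar: *nepapinbe > nepopinbe > nefofinbe > nefofenbe > nefofembe > nefofempe  (by vowel merger, intervocalic lenition, vowel merger, nasal place assimilation, unconditioned shift)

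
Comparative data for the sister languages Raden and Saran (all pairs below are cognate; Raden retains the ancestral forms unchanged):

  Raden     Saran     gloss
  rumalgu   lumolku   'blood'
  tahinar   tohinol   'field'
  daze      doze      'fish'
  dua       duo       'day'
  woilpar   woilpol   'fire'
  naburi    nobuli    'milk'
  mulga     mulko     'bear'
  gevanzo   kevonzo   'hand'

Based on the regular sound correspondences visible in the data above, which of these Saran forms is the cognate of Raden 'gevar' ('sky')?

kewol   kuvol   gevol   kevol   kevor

kevol

gevanzo ~ kevonzo — Raden g corresponds to Saran k word-initially before a front vowel.
tahinar ~ tohinol, woilpar ~ woilpol — Raden a corresponds to Saran o after a consonant, before r.
tahinar ~ tohinol, woilpar ~ woilpol — Raden r corresponds to Saran l word-finally.
Applying these to Raden 'gevar':
  gevar → kevar   (g→k word-initially before a front vowel)
  kevar → kevor   (a→o after a consonant, before r)
  kevor → kevol   (r→l word-finally)
So the Saran cognate is 'kevol'.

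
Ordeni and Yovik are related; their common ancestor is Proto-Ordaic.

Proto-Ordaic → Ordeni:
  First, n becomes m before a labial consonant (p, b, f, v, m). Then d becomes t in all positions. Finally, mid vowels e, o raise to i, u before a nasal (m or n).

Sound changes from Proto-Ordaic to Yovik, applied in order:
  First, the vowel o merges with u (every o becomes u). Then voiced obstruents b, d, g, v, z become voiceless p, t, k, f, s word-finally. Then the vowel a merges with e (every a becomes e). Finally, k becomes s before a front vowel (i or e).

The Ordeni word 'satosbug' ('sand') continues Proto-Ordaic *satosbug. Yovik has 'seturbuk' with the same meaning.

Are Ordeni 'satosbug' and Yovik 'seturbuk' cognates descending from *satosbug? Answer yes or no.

Derive the expected Yovik reflex of *satosbug:
Yovik: *satosbug
  satosbug → satusbug   [vowel merger]
  satusbug → satusbuk   [final devoicing]
  satusbuk → setusbuk   [vowel merger]
  setusbuk (rule 4 does not apply)
  giving Yovik setusbuk.
The regular Yovik reflex would be 'setusbuk', but the attested form is 'seturbuk'. The correspondence is irregular, so they are not cognates (the Yovik form has a different source).

no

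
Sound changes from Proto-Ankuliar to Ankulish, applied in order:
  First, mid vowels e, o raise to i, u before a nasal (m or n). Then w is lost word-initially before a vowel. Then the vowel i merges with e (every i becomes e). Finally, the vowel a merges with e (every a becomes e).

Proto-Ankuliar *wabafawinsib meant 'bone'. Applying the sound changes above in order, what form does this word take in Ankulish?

ebefewenseb

Ankulish: start from *wabafawinsib.
  rule 1: no change — wabafawinsib
  rule 2 (glide loss): wabafawinsib → abafawinsib
  rule 3 (vowel merger): abafawinsib → abafawenseb
  rule 4 (vowel merger): abafawenseb → ebefewenseb
  ⇒ Ankulish ebefewenseb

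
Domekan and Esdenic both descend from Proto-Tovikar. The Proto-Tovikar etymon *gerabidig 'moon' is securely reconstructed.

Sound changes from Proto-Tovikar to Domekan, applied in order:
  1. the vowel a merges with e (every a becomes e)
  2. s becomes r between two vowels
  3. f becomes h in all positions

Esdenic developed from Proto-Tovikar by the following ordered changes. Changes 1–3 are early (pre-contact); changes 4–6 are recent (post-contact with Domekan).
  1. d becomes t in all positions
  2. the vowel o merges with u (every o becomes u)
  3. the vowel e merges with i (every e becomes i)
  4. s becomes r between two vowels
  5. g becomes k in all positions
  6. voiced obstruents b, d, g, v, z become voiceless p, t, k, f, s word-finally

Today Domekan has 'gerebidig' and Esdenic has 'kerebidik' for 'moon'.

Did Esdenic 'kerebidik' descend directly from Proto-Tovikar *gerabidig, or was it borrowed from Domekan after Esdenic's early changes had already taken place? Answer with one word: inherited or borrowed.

borrowed

If inherited, *gerabidig would pass through all of Esdenic's changes:
Esdenic: start from *gerabidig.
  rule 1 (unconditioned shift): gerabidig → gerabitig
  rule 2: no change — gerabitig
  rule 3 (vowel merger): gerabitig → girabitig
  rule 4: no change — girabitig
  rule 5 (unconditioned shift): girabitig → kirabitik
  rule 6: no change — kirabitik
  ⇒ Esdenic kirabitik
If borrowed from Domekan 'gerebidig' after the early changes, it would undergo only the recent ones:
  rule 4 (rhotacism): no change (gerebidig)
  rule 5 (unconditioned shift): gerebidig → kerebidik
  rule 6 (final devoicing): no change (kerebidik)
  ⇒ as a loan: kerebidik
Esdenic 'kerebidik' matches the loan outcome 'kerebidik', not the inherited 'kirabitik' — it skipped the early Esdenic changes, so it was borrowed from Domekan.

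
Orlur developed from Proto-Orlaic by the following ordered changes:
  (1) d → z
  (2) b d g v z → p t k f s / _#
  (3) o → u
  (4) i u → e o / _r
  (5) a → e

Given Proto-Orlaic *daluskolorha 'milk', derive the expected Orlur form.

zeluskulorhe

Orlur: *daluskolorha > zaluskolorha > zaluskulurha > zaluskulorha > zeluskulorhe  (by unconditioned shift, vowel merger, pre-rhotic lowering, vowel merger)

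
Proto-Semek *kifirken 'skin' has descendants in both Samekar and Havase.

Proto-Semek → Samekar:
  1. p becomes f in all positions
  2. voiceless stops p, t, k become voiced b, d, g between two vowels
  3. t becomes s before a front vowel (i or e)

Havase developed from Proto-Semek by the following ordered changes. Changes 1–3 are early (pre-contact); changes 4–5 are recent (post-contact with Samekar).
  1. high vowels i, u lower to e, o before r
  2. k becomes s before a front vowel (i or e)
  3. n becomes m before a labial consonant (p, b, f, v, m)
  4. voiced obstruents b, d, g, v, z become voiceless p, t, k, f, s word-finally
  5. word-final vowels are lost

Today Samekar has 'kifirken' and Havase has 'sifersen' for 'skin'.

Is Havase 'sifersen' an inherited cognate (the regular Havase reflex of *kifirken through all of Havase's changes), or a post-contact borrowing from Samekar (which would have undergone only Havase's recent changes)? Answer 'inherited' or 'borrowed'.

If inherited, *kifirken would pass through all of Havase's changes:
Havase: *kifirken > kiferken > sifersen  (by pre-rhotic lowering, palatalisation)
If borrowed from Samekar 'kifirken' after the early changes, it would undergo only the recent ones:
  rule 4 (final devoicing): no change (kifirken)
  rule 5 (apocope): no change (kifirken)
  ⇒ as a loan: kifirken
Havase 'sifersen' matches the inherited outcome exactly, so it is an inherited cognate, not a loan.

inherited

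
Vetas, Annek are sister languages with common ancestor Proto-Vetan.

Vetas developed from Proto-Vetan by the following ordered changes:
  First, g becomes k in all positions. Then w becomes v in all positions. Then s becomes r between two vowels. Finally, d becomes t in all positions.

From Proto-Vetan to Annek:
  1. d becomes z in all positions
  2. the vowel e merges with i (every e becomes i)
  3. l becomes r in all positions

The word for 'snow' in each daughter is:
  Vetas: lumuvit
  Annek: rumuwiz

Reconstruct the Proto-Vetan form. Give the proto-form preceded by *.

Position 5: Vetas has v, Annek has w. Annek preserves w here (none of its changes turn any other segment into w), so the proto-segment is *w.
Position 7: Vetas has t, Annek has z. Taking the neighbouring segments as reconstructed: Vetas t could go back to *t or *d; Annek z could go back to *d or *z — the one source consistent with every daughter is *d.
Position 1: Vetas has l, Annek has r. Vetas preserves l here (none of its changes turn any other segment into l), so the proto-segment is *l.
Continuing position by position gives *lumuwid; check it forward:
Vetas: *lumuwid
  lumuwid (rule 1 does not apply)
  lumuwid → lumuvid   [unconditioned shift]
  lumuvid (rule 3 does not apply)
  lumuvid → lumuvit   [unconditioned shift]
  giving Vetas lumuvit.
Annek: *lumuwid > lumuwiz > rumuwiz  (by unconditioned shift, unconditioned shift)
*lumuwid is the unique common source.

*lumuwid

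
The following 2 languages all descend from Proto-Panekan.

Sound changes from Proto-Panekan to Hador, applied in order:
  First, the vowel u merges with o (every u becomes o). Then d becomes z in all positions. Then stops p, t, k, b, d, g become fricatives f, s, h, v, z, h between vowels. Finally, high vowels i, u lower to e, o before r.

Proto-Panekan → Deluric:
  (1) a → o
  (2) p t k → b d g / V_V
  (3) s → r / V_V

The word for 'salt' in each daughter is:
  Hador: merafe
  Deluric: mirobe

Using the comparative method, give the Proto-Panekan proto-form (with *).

*mirape

Position 5: Hador has f, Deluric has b. Taking the neighbouring segments as reconstructed: Hador f could go back to *p or *f; Deluric b could go back to *p or *b — the one source consistent with every daughter is *p.
Position 4: Hador has a, Deluric has o. Hador preserves a here (none of its changes turn any other segment into a), so the proto-segment is *a.
Position 2: Hador has e, Deluric has i. Deluric preserves i here (none of its changes turn any other segment into i), so the proto-segment is *i.
Verify the candidate proto-form against each daughter:
Hador: *mirape
  mirape (rule 1 does not apply)
  mirape (rule 2 does not apply)
  mirape → mirafe   [intervocalic lenition]
  mirafe → merafe   [pre-rhotic lowering]
  giving Hador merafe.
Deluric: *mirape
  mirape → mirope   [vowel merger]
  mirope → mirobe   [intervocalic voicing]
  mirobe (rule 3 does not apply)
  giving Deluric mirobe.
*mirape is the unique common source.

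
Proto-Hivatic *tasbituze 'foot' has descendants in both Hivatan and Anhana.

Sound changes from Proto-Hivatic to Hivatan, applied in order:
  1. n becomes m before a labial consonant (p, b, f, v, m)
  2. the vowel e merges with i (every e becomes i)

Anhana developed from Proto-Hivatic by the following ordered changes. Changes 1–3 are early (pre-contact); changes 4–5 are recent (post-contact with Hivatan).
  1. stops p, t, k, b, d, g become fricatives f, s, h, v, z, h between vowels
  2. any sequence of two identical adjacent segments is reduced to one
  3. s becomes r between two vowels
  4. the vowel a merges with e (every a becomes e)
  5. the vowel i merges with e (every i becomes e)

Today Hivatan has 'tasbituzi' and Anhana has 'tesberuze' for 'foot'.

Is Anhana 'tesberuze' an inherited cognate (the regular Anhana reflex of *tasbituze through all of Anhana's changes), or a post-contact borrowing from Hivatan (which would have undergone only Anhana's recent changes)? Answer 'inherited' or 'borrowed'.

inherited

If inherited, *tasbituze would pass through all of Anhana's changes:
Anhana: *tasbituze > tasbisuze > tasbiruze > tesbiruze > tesberuze  (by intervocalic lenition, rhotacism, vowel merger, vowel merger)
If borrowed from Hivatan 'tasbituzi' after the early changes, it would undergo only the recent ones:
  rule 4 (vowel merger): tasbituzi → tesbituzi
  rule 5 (vowel merger): tesbituzi → tesbetuze
  ⇒ as a loan: tesbetuze
Anhana 'tesberuze' matches the inherited outcome exactly, so it is an inherited cognate, not a loan.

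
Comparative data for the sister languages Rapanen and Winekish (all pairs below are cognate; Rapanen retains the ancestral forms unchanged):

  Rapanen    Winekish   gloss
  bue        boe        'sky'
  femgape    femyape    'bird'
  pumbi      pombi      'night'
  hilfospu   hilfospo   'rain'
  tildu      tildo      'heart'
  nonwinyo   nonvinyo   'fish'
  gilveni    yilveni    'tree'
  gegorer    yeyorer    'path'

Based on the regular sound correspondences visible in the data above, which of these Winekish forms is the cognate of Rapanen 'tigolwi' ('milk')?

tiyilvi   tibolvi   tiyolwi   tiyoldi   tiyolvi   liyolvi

gegorer ~ yeyorer — Rapanen g corresponds to Winekish y between vowels (before a back vowel).
nonwinyo ~ nonvinyo — Rapanen w corresponds to Winekish v after a consonant, before a front vowel.
Applying these to Rapanen 'tigolwi':
  tigolwi → tiyolwi   (g→y between vowels (before a back vowel))
  tiyolwi → tiyolvi   (w→v after a consonant, before a front vowel)
So the Winekish cognate is 'tiyolvi'.

tiyolvi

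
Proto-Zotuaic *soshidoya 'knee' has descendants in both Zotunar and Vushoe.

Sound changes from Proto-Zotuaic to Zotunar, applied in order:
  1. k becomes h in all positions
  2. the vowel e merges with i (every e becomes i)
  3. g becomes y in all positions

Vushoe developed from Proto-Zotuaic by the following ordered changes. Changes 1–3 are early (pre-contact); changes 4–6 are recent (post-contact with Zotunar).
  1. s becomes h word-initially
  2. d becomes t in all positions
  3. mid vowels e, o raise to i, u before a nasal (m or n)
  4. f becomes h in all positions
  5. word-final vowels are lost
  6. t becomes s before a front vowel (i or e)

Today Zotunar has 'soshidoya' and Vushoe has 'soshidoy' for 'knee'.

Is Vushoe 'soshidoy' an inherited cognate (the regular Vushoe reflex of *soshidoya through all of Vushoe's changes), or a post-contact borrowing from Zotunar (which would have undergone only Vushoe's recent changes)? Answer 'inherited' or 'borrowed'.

If inherited, *soshidoya would pass through all of Vushoe's changes:
Vushoe: *soshidoya
  soshidoya → hoshidoya   [debuccalisation]
  hoshidoya → hoshitoya   [unconditioned shift]
  hoshitoya (rule 3 does not apply)
  hoshitoya (rule 4 does not apply)
  hoshitoya → hoshitoy   [apocope]
  hoshitoy (rule 6 does not apply)
  giving Vushoe hoshitoy.
If borrowed from Zotunar 'soshidoya' after the early changes, it would undergo only the recent ones:
  rule 4 (unconditioned shift): no change (soshidoya)
  rule 5 (apocope): soshidoya → soshidoy
  rule 6 (palatalisation): no change (soshidoy)
  ⇒ as a loan: soshidoy
Vushoe 'soshidoy' matches the loan outcome 'soshidoy', not the inherited 'hoshitoy' — it skipped the early Vushoe changes, so it was borrowed from Zotunar.

borrowed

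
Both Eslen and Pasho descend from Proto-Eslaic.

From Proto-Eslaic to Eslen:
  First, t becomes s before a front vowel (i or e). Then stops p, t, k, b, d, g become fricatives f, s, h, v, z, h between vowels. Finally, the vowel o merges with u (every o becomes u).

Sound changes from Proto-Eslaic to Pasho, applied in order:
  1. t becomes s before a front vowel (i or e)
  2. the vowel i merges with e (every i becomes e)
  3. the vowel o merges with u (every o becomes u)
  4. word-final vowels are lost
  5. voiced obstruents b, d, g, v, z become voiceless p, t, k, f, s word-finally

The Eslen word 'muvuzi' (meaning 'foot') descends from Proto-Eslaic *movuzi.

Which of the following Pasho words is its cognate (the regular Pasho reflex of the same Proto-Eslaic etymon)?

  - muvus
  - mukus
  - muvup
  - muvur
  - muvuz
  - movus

Pasho: *movuzi
  movuzi (rule 1 does not apply)
  movuzi → movuze   [vowel merger]
  movuze → muvuze   [vowel merger]
  muvuze → muvuz   [apocope]
  muvuz → muvus   [final devoicing]
  giving Pasho muvus.
Among the options, 'muvus' alone shows every Pasho change applied in order.

muvus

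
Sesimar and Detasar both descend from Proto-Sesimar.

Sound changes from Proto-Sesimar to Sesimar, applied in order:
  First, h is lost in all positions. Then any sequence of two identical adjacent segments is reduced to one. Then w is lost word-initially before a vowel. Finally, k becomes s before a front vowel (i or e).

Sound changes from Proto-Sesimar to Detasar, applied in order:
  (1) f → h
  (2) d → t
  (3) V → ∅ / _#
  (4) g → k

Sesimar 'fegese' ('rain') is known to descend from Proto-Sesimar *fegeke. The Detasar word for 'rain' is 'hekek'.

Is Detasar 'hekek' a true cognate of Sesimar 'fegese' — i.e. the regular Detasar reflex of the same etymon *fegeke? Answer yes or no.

yes

Derive the expected Detasar reflex of *fegeke:
Detasar: start from *fegeke.
  rule 1 (unconditioned shift): fegeke → hegeke
  rule 2: no change — hegeke
  rule 3 (apocope): hegeke → hegek
  rule 4 (unconditioned shift): hegek → hekek
  ⇒ Detasar hekek
Detasar 'hekek' matches the regular reflex exactly, so the pair is cognate.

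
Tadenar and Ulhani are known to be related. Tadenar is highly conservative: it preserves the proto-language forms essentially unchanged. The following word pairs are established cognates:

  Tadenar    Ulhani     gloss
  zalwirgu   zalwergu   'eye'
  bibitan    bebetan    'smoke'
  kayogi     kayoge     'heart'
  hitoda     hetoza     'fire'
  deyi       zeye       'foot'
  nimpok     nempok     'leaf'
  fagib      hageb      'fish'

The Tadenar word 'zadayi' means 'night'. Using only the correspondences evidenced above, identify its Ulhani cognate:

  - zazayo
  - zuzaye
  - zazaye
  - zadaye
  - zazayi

zazaye

hitoda ~ hetoza — Tadenar d corresponds to Ulhani z between vowels (before a back vowel).
kayogi ~ kayoge, deyi ~ zeye — Tadenar i corresponds to Ulhani e word-finally.
Applying these to Tadenar 'zadayi':
  zadayi → zazayi   (d→z between vowels (before a back vowel))
  zazayi → zazaye   (i→e word-finally)
So the Ulhani cognate is 'zazaye'.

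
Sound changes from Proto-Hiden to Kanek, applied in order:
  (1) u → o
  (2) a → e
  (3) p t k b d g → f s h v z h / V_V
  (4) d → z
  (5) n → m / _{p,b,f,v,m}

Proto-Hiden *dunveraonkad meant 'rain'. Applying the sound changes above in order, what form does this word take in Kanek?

zomvereonkez

Kanek: *dunveraonkad > donveraonkad > donvereonked > zonvereonkez > zomvereonkez  (by vowel merger, vowel merger, unconditioned shift, nasal place assimilation)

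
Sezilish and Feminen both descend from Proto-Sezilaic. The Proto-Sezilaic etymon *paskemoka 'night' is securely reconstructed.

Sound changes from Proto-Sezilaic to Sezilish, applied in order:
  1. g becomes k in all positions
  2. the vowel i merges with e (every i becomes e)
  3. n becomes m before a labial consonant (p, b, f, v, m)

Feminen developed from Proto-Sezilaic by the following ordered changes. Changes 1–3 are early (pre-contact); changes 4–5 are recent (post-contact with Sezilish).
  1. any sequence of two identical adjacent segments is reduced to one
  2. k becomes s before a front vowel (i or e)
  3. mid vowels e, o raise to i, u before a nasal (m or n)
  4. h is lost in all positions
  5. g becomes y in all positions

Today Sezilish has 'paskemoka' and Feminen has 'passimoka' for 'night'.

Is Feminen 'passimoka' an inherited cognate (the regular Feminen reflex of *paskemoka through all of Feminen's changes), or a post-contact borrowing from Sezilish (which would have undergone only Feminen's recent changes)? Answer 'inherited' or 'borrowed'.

inherited

If inherited, *paskemoka would pass through all of Feminen's changes:
Feminen: *paskemoka > passemoka > passimoka  (by palatalisation, pre-nasal raising)
If borrowed from Sezilish 'paskemoka' after the early changes, it would undergo only the recent ones:
  rule 4 (h-loss): no change (paskemoka)
  rule 5 (unconditioned shift): no change (paskemoka)
  ⇒ as a loan: paskemoka
Feminen 'passimoka' matches the inherited outcome exactly, so it is an inherited cognate, not a loan.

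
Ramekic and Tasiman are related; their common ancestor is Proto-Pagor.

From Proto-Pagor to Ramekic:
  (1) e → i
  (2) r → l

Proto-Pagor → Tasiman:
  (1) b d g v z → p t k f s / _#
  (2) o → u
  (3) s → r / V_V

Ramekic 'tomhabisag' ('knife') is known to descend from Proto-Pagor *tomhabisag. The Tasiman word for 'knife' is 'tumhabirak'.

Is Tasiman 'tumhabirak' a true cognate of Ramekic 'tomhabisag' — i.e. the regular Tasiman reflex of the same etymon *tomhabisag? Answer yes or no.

yes

Derive the expected Tasiman reflex of *tomhabisag:
Tasiman: *tomhabisag > tomhabisak > tumhabisak > tumhabirak  (by final devoicing, vowel merger, rhotacism)
Tasiman 'tumhabirak' matches the regular reflex exactly, so the pair is cognate.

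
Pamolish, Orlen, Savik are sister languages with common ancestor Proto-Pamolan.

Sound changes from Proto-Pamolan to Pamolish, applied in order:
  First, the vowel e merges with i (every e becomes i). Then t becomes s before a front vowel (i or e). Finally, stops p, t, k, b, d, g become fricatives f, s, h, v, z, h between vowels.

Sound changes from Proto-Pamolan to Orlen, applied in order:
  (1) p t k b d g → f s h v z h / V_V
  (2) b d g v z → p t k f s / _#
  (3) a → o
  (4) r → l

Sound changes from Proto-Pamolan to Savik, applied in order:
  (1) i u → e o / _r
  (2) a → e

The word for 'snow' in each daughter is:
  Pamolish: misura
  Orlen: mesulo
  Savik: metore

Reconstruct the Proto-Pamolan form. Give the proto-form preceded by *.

*metura

Position 3: Pamolish has s, Orlen has s, Savik has t. Savik preserves t here (none of its changes turn any other segment into t), so the proto-segment is *t.
Position 6: Pamolish has a, Orlen has o, Savik has e. Pamolish preserves a here (none of its changes turn any other segment into a), so the proto-segment is *a.
This points to *metura. Verify forward in each daughter:
Pamolish: start from *metura.
  rule 1 (vowel merger): metura → mitura
  rule 2: no change — mitura
  rule 3 (intervocalic lenition): mitura → misura
  ⇒ Pamolish misura
Orlen: *metura
  metura → mesura   [intervocalic lenition]
  mesura (rule 2 does not apply)
  mesura → mesuro   [vowel merger]
  mesuro → mesulo   [unconditioned shift]
  giving Orlen mesulo.
Savik: *metura > metora > metore  (by pre-rhotic lowering, vowel merger)
Only *metura yields all of Pamolish misura, Orlen mesulo, Savik metore.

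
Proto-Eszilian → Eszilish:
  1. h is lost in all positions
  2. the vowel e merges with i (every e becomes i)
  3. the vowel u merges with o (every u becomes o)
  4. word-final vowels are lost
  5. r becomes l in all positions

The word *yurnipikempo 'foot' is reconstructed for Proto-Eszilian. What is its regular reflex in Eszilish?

yolnipikimp

Eszilish: start from *yurnipikempo.
  rule 1: no change — yurnipikempo
  rule 2 (vowel merger): yurnipikempo → yurnipikimpo
  rule 3 (vowel merger): yurnipikimpo → yornipikimpo
  rule 4 (apocope): yornipikimpo → yornipikimp
  rule 5 (unconditioned shift): yornipikimp → yolnipikimp
  ⇒ Eszilish yolnipikimp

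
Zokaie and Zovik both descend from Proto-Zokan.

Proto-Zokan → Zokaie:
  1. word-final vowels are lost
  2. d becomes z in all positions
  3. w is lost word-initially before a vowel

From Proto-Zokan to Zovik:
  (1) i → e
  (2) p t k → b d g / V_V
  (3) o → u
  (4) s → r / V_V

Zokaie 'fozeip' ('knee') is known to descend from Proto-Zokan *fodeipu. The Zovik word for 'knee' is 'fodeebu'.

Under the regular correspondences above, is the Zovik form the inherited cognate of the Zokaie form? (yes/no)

no

Derive the expected Zovik reflex of *fodeipu:
Zovik: start from *fodeipu.
  rule 1 (vowel merger): fodeipu → fodeepu
  rule 2 (intervocalic voicing): fodeepu → fodeebu
  rule 3 (vowel merger): fodeebu → fudeebu
  rule 4: no change — fudeebu
  ⇒ Zovik fudeebu
The regular Zovik reflex would be 'fudeebu', but the attested form is 'fodeebu'. The correspondence is irregular, so they are not cognates (the Zovik form has a different source).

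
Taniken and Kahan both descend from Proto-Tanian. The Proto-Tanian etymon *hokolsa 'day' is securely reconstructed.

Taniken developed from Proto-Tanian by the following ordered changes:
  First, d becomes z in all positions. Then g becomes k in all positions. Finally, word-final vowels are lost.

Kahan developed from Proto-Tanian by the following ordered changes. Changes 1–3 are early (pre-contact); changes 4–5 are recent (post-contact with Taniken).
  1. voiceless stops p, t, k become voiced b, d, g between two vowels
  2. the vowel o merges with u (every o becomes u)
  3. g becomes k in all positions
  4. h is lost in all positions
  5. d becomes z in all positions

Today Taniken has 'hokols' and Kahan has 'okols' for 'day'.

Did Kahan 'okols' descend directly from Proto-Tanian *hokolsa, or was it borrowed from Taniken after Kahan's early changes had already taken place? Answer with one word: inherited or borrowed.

If inherited, *hokolsa would pass through all of Kahan's changes:
Kahan: *hokolsa
  hokolsa → hogolsa   [intervocalic voicing]
  hogolsa → hugulsa   [vowel merger]
  hugulsa → hukulsa   [unconditioned shift]
  hukulsa → ukulsa   [h-loss]
  ukulsa (rule 5 does not apply)
  giving Kahan ukulsa.
If borrowed from Taniken 'hokols' after the early changes, it would undergo only the recent ones:
  rule 4 (h-loss): hokols → okols
  rule 5 (unconditioned shift): no change (okols)
  ⇒ as a loan: okols
Kahan 'okols' matches the loan outcome 'okols', not the inherited 'ukulsa' — it skipped the early Kahan changes, so it was borrowed from Taniken.

borrowed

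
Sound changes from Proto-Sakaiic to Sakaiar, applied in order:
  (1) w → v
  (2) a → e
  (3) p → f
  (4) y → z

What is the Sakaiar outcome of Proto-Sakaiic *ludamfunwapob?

ludemfunvefob

Sakaiar: start from *ludamfunwapob.
  rule 1 (unconditioned shift): ludamfunwapob → ludamfunvapob
  rule 2 (vowel merger): ludamfunvapob → ludemfunvepob
  rule 3 (unconditioned shift): ludemfunvepob → ludemfunvefob
  rule 4: no change — ludemfunvefob
  ⇒ Sakaiar ludemfunvefob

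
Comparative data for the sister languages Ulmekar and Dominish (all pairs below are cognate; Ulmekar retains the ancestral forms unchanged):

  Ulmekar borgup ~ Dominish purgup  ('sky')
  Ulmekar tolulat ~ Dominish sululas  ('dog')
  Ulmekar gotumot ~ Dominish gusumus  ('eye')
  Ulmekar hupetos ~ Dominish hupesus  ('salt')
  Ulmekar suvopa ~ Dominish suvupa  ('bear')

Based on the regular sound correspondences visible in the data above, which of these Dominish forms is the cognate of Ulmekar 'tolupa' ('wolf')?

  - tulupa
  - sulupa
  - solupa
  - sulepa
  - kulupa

tolulat ~ sululas — Ulmekar t corresponds to Dominish s word-initially before a back vowel.
tolulat ~ sululas, gotumot ~ gusumus — Ulmekar o corresponds to Dominish u after a consonant, before a consonant other than r, m, n, p, b, f, v.
Applying these to Ulmekar 'tolupa':
  tolupa → solupa   (t→s word-initially before a back vowel)
  solupa → sulupa   (o→u after a consonant, before a consonant other than r, m, n, p, b, f, v)
So the Dominish cognate is 'sulupa'.

sulupa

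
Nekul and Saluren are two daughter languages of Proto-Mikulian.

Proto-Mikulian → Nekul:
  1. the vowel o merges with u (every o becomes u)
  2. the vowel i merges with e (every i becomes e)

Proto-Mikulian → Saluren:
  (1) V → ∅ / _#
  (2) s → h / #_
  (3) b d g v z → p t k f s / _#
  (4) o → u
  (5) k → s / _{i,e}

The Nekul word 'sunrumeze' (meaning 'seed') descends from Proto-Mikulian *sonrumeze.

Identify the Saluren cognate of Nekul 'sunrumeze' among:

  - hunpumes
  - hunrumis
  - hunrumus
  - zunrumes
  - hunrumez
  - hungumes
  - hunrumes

Saluren: *sonrumeze
  sonrumeze → sonrumez   [apocope]
  sonrumez → honrumez   [debuccalisation]
  honrumez → honrumes   [final devoicing]
  honrumes → hunrumes   [vowel merger]
  hunrumes (rule 5 does not apply)
  giving Saluren hunrumes.
Among the options, 'hunrumes' alone shows every Saluren change applied in order.

hunrumes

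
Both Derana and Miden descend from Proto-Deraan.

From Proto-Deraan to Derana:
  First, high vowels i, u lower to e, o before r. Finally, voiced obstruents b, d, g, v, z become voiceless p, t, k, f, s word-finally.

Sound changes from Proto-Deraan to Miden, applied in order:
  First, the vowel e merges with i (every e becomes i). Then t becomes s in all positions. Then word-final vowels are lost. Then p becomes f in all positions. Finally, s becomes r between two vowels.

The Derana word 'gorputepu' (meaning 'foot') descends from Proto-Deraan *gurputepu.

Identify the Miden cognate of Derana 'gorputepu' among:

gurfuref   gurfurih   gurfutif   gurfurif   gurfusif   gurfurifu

Miden: *gurputepu > gurputipu > gurpusipu > gurpusip > gurfusif > gurfurif  (by vowel merger, unconditioned shift, apocope, unconditioned shift, rhotacism)

gurfurif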